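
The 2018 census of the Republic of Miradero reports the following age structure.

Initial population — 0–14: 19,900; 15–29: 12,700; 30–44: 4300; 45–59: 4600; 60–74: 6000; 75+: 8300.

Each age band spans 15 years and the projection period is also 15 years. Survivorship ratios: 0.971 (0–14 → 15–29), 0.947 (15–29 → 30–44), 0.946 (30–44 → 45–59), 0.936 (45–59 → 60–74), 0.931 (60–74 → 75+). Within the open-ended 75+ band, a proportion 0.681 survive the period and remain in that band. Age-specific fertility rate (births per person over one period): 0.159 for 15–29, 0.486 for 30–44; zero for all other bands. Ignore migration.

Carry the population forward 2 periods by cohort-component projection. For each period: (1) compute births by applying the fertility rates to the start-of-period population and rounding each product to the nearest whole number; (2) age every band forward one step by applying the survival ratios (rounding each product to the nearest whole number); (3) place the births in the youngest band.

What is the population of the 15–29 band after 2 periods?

Period 1.
Births: 12700 * 0.159 = 2019  |  4300 * 0.486 = 2090 → 4109
15–29: 19900 * 0.971 = 19323
30–44: 12700 * 0.947 = 12027
45–59: 4300 * 0.946 = 4068
60–74: 4600 * 0.936 = 4306
75+: 6000 * 0.931 + 8300 * 0.681 = 5586 + 5652 = 11238
Giving 4109 / 19323 / 12027 / 4068 / 4306 / 11238.
Period 2.
Births: 19323 * 0.159 = 3072  |  12027 * 0.486 = 5845 → 8917
15–29: 4109 * 0.971 = 3990
30–44: 19323 * 0.947 = 18299
45–59: 12027 * 0.946 = 11378
60–74: 4068 * 0.936 = 3808
75+: 4306 * 0.931 + 11238 * 0.681 = 4009 + 7653 = 11662
Giving 8917 / 3990 / 18299 / 11378 / 3808 / 11662.

3990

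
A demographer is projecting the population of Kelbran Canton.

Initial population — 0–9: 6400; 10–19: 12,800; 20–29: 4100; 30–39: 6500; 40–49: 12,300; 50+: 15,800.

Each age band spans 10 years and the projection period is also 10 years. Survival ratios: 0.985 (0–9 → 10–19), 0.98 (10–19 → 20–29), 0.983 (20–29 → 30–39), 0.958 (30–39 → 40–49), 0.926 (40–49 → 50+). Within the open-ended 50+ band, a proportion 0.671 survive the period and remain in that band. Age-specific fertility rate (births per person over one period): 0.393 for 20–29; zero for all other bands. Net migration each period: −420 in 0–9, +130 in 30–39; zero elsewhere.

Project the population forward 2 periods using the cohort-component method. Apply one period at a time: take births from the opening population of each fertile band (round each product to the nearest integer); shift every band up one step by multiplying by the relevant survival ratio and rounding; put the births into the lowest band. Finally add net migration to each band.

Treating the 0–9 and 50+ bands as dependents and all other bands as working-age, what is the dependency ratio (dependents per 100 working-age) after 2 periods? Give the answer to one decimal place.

Let band 1 be 0–9 through band 6 = 50+.
Period 1.
Births: 4100 × 0.393 = 1611
Band 2: 6400 × 0.985 = 6304
Band 3: 12800 × 0.98 = 12544
Band 4: 4100 × 0.983 = 4030
Band 5: 6500 × 0.958 = 6227
Band 6: 12300 × 0.926 + 15800 × 0.671 = 11390 + 10602 = 21992
Net migration: Band 1 − 420 → 1191; Band 4 + 130 → 4160
Population now: 0–9=1191, 10–19=6304, 20–29=12544, 30–39=4160, 40–49=6227, 50+=21992
Period 2.
Births: 12544 × 0.393 = 4930
Band 2: 1191 × 0.985 = 1173
Band 3: 6304 × 0.98 = 6178
Band 4: 12544 × 0.983 = 12331
Band 5: 4160 × 0.958 = 3985
Band 6: 6227 × 0.926 + 21992 × 0.671 = 5766 + 14757 = 20523
Net migration: Band 1 − 420 → 4510; Band 4 + 130 → 12461
Population now: 0–9=4510, 10–19=1173, 20–29=6178, 30–39=12461, 40–49=3985, 50+=20523
Dependents (band 0–9 + band 50+) = 4510 + 20523 = 25033; working-age = 23797; ratio = 25033/23797 × 100 = 105.2

105.2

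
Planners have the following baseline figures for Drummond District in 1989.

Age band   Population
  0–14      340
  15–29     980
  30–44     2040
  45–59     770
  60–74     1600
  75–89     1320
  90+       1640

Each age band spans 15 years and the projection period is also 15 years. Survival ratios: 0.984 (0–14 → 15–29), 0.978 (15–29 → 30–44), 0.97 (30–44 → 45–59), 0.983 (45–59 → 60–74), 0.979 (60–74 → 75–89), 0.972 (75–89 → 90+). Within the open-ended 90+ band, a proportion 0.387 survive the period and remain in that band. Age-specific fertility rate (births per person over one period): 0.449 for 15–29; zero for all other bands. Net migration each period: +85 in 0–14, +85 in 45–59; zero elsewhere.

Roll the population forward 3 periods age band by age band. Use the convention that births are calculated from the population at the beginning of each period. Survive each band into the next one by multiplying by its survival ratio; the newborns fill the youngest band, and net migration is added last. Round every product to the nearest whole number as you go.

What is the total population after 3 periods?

6036

Call the bands 1 to 7, youngest first.
[period 1]
Births: 980 * 0.449 = 440
Band 2: 340 * 0.984 = 335
Band 3: 980 * 0.978 = 958
Band 4: 2040 * 0.97 = 1979
Band 5: 770 * 0.983 = 757
Band 6: 1600 * 0.979 = 1566
Band 7: 1320 * 0.972 + 1640 * 0.387 = 1283 + 635 = 1918
Net migration: Band 1 + 85 → 525; Band 4 + 85 → 2064
→ [525, 335, 958, 2064, 757, 1566, 1918]
[period 2]
Births: 335 * 0.449 = 150
Band 2: 525 * 0.984 = 517
Band 3: 335 * 0.978 = 328
Band 4: 958 * 0.97 = 929
Band 5: 2064 * 0.983 = 2029
Band 6: 757 * 0.979 = 741
Band 7: 1566 * 0.972 + 1918 * 0.387 = 1522 + 742 = 2264
Net migration: Band 1 + 85 → 235; Band 4 + 85 → 1014
→ [235, 517, 328, 1014, 2029, 741, 2264]
[period 3]
Births: 517 * 0.449 = 232
Band 2: 235 * 0.984 = 231
Band 3: 517 * 0.978 = 506
Band 4: 328 * 0.97 = 318
Band 5: 1014 * 0.983 = 997
Band 6: 2029 * 0.979 = 1986
Band 7: 741 * 0.972 + 2264 * 0.387 = 720 + 876 = 1596
Net migration: Band 1 + 85 → 317; Band 4 + 85 → 403
→ [317, 231, 506, 403, 997, 1986, 1596]
Total after period 3: 317 + 231 + 506 + 403 + 997 + 1986 + 1596 = 6036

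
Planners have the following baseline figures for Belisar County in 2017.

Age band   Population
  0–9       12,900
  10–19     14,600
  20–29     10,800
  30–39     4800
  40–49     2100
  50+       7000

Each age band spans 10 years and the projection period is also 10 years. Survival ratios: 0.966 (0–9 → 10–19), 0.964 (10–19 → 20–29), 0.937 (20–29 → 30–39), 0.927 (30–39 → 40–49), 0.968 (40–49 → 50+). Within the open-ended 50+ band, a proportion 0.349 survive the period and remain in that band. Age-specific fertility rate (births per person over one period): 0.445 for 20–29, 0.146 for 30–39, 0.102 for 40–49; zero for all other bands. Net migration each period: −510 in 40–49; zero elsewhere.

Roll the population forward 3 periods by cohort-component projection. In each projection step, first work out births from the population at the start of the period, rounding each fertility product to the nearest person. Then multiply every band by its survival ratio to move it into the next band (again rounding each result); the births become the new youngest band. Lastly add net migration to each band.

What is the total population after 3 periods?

Numbering the groups 1..6 from youngest to oldest:
— Period 1 —
Births: 10800 × 0.445 = 4806 ; 4800 × 0.146 = 701 ; 2100 × 0.102 = 214 → 5721
Group 2: 12900 × 0.966 = 12461
Group 3: 14600 × 0.964 = 14074
Group 4: 10800 × 0.937 = 10120
Group 5: 4800 × 0.927 = 4450
Group 6: 2100 × 0.968 + 7000 × 0.349 = 2033 + 2443 = 4476
Net migration: Group 5 − 510 → 3940
End of period: [5721, 12461, 14074, 10120, 3940, 4476]
— Period 2 —
Births: 14074 × 0.445 = 6263 ; 10120 × 0.146 = 1478 ; 3940 × 0.102 = 402 → 8143
Group 2: 5721 × 0.966 = 5526
Group 3: 12461 × 0.964 = 12012
Group 4: 14074 × 0.937 = 13187
Group 5: 10120 × 0.927 = 9381
Group 6: 3940 × 0.968 + 4476 × 0.349 = 3814 + 1562 = 5376
Net migration: Group 5 − 510 → 8871
End of period: [8143, 5526, 12012, 13187, 8871, 5376]
— Period 3 —
Births: 12012 × 0.445 = 5345 ; 13187 × 0.146 = 1925 ; 8871 × 0.102 = 905 → 8175
Group 2: 8143 × 0.966 = 7866
Group 3: 5526 × 0.964 = 5327
Group 4: 12012 × 0.937 = 11255
Group 5: 13187 × 0.927 = 12224
Group 6: 8871 × 0.968 + 5376 × 0.349 = 8587 + 1876 = 10463
Net migration: Group 5 − 510 → 11714
End of period: [8175, 7866, 5327, 11255, 11714, 10463]
Total after period 3: 8175 + 7866 + 5327 + 11255 + 11714 + 10463 = 54800

54800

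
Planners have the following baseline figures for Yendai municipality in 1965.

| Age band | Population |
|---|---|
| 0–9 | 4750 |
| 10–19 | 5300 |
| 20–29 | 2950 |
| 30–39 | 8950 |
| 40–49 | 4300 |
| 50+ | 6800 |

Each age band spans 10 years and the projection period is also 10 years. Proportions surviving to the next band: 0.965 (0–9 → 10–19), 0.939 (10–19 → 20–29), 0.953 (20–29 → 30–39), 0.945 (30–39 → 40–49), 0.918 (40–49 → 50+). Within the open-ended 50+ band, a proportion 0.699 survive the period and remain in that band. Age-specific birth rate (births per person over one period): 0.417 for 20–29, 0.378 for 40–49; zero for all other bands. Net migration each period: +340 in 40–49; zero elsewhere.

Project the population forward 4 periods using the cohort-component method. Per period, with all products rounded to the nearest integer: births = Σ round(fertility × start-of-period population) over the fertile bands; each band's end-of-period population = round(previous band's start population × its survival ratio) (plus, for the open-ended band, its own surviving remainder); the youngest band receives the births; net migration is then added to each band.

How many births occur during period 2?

5401

Numbering the bands 1..6 from youngest to oldest:
— Period 1 —
Births: 2950 × 0.417 = 1230, 4300 × 0.378 = 1625 → 2855
Band 2: 4750 × 0.965 = 4584
Band 3: 5300 × 0.939 = 4977
Band 4: 2950 × 0.953 = 2811
Band 5: 8950 × 0.945 = 8458
Band 6: 4300 × 0.918 + 6800 × 0.699 = 3947 + 4753 = 8700
Net migration: Band 5 + 340 → 8798
Population now: 0–9=2855, 10–19=4584, 20–29=4977, 30–39=2811, 40–49=8798, 50+=8700
— Period 2 —
Births: 4977 × 0.417 = 2075, 8798 × 0.378 = 3326 → 5401
Band 2: 2855 × 0.965 = 2755
Band 3: 4584 × 0.939 = 4304
Band 4: 4977 × 0.953 = 4743
Band 5: 2811 × 0.945 = 2656
Band 6: 8798 × 0.918 + 8700 × 0.699 = 8077 + 6081 = 14158
Net migration: Band 5 + 340 → 2996
Population now: 0–9=5401, 10–19=2755, 20–29=4304, 30–39=4743, 40–49=2996, 50+=14158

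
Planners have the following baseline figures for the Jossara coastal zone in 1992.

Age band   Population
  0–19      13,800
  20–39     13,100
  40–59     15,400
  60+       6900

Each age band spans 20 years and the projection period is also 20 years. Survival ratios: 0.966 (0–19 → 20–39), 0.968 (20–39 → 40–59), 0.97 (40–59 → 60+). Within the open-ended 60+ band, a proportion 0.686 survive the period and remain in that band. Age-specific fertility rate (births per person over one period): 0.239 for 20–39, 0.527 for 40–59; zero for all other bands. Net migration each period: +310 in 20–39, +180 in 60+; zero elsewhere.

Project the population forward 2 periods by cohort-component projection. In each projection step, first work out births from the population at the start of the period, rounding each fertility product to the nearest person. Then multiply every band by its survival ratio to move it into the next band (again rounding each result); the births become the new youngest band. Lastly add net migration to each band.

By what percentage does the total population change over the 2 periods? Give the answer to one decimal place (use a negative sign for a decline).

Call the bands 1 to 4, youngest first.
Period 1:
Births: 13100 * 0.239 = 3131  |  15400 * 0.527 = 8116 → total 11247
Band 2: 13800 * 0.966 = 13331
Band 3: 13100 * 0.968 = 12681
Band 4: 15400 * 0.97 + 6900 * 0.686 = 14938 + 4733 = 19671
Net migration: Band 2 + 310 → 13641; Band 4 + 180 → 19851
End of period: [11247, 13641, 12681, 19851]
Period 2:
Births: 13641 * 0.239 = 3260  |  12681 * 0.527 = 6683 → total 9943
Band 2: 11247 * 0.966 = 10865
Band 3: 13641 * 0.968 = 13204
Band 4: 12681 * 0.97 + 19851 * 0.686 = 12301 + 13618 = 25919
Net migration: Band 2 + 310 → 11175; Band 4 + 180 → 26099
End of period: [9943, 11175, 13204, 26099]
Total: 49200 → 60421; change = 11221; percentage change = 22.8%

22.8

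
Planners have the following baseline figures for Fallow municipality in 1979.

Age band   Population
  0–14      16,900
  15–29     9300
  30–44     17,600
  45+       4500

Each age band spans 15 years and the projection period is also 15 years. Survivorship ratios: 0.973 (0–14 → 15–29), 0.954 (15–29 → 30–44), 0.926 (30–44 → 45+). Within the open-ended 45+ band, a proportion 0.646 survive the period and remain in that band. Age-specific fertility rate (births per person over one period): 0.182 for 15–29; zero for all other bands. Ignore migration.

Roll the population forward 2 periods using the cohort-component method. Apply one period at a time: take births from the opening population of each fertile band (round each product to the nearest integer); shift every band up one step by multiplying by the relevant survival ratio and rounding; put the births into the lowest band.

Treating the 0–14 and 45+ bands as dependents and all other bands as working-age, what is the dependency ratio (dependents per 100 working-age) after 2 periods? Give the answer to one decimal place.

136.2

— Period 1 —
Births: 9300 × 0.182 = 1693
15–29: 16900 × 0.973 = 16444
30–44: 9300 × 0.954 = 8872
45+: 17600 × 0.926 + 4500 × 0.646 = 16298 + 2907 = 19205
→ [1693, 16444, 8872, 19205]
— Period 2 —
Births: 16444 × 0.182 = 2993
15–29: 1693 × 0.973 = 1647
30–44: 16444 × 0.954 = 15688
45+: 8872 × 0.926 + 19205 × 0.646 = 8215 + 12406 = 20621
→ [2993, 1647, 15688, 20621]
Dependents (band 0–14 + band 45+) = 2993 + 20621 = 23614; working-age = 17335; ratio = 23614/17335 × 100 = 136.2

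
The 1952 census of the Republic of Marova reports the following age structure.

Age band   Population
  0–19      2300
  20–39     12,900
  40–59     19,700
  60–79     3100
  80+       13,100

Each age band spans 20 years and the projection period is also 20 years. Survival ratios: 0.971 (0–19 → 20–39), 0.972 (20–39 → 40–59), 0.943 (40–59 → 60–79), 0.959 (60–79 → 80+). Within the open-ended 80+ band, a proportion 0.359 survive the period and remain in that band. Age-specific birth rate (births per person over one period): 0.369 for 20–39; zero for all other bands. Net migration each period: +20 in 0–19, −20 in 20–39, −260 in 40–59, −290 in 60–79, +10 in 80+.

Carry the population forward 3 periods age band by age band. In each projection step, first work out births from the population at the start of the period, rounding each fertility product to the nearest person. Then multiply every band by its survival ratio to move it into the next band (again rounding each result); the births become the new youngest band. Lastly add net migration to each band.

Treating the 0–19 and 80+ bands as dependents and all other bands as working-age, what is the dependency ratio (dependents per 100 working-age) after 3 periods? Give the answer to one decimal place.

304.6

[period 1]
Births: 12900 × 0.369 = 4760
20–39: 2300 × 0.971 = 2233
40–59: 12900 × 0.972 = 12539
60–79: 19700 × 0.943 = 18577
80+: 3100 × 0.959 + 13100 × 0.359 = 2973 + 4703 = 7676
Net migration: 0–19 + 20 → 4780; 20–39 − 20 → 2213; 40–59 − 260 → 12279; 60–79 − 290 → 18287; 80+ + 10 → 7686
End of period: [4780, 2213, 12279, 18287, 7686]
[period 2]
Births: 2213 × 0.369 = 817
20–39: 4780 × 0.971 = 4641
40–59: 2213 × 0.972 = 2151
60–79: 12279 × 0.943 = 11579
80+: 18287 × 0.959 + 7686 × 0.359 = 17537 + 2759 = 20296
Net migration: 0–19 + 20 → 837; 20–39 − 20 → 4621; 40–59 − 260 → 1891; 60–79 − 290 → 11289; 80+ + 10 → 20306
End of period: [837, 4621, 1891, 11289, 20306]
[period 3]
Births: 4621 × 0.369 = 1705
20–39: 837 × 0.971 = 813
40–59: 4621 × 0.972 = 4492
60–79: 1891 × 0.943 = 1783
80+: 11289 × 0.959 + 20306 × 0.359 = 10826 + 7290 = 18116
Net migration: 0–19 + 20 → 1725; 20–39 − 20 → 793; 40–59 − 260 → 4232; 60–79 − 290 → 1493; 80+ + 10 → 18126
End of period: [1725, 793, 4232, 1493, 18126]
Dependents (band 0–19 + band 80+) = 1725 + 18126 = 19851; working-age = 6518; ratio = 19851/6518 × 100 = 304.6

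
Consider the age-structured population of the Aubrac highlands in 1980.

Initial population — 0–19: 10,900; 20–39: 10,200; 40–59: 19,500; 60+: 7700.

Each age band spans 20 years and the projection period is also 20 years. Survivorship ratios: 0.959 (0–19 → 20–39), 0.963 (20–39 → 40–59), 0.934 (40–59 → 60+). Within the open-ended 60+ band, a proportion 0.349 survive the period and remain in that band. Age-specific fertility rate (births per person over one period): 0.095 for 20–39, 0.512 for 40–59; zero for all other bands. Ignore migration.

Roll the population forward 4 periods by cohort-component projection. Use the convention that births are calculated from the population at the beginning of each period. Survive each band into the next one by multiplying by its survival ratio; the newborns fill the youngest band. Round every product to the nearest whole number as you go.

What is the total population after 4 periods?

[period 1]
Births: 10200 × 0.095 = 969, 19500 × 0.512 = 9984 — total 10953
20–39: 10900 × 0.959 = 10453
40–59: 10200 × 0.963 = 9823
60+: 19500 × 0.934 + 7700 × 0.349 = 18213 + 2687 = 20900
→ [10953, 10453, 9823, 20900]
[period 2]
Births: 10453 × 0.095 = 993, 9823 × 0.512 = 5029 — total 6022
20–39: 10953 × 0.959 = 10504
40–59: 10453 × 0.963 = 10066
60+: 9823 × 0.934 + 20900 × 0.349 = 9175 + 7294 = 16469
→ [6022, 10504, 10066, 16469]
[period 3]
Births: 10504 × 0.095 = 998, 10066 × 0.512 = 5154 — total 6152
20–39: 6022 × 0.959 = 5775
40–59: 10504 × 0.963 = 10115
60+: 10066 × 0.934 + 16469 × 0.349 = 9402 + 5748 = 15150
→ [6152, 5775, 10115, 15150]
[period 4]
Births: 5775 × 0.095 = 549, 10115 × 0.512 = 5179 — total 5728
20–39: 6152 × 0.959 = 5900
40–59: 5775 × 0.963 = 5561
60+: 10115 × 0.934 + 15150 × 0.349 = 9447 + 5287 = 14734
→ [5728, 5900, 5561, 14734]
Total after period 4: 5728 + 5900 + 5561 + 14734 = 31923

31923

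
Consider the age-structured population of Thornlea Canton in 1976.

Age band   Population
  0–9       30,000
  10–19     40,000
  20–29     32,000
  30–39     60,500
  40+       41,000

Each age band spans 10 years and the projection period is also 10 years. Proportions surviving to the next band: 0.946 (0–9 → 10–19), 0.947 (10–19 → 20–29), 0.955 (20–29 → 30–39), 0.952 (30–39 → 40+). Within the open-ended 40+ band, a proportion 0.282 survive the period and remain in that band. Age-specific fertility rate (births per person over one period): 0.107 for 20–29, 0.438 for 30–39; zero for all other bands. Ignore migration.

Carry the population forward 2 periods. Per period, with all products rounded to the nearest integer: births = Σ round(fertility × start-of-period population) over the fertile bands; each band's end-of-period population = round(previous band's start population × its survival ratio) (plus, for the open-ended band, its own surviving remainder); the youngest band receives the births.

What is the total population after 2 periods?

After projecting period 1:
Births: 32000 * 0.107 = 3424  |  60500 * 0.438 = 26499 → total 29923
10–19: 30000 * 0.946 = 28380
20–29: 40000 * 0.947 = 37880
30–39: 32000 * 0.955 = 30560
40+: 60500 * 0.952 + 41000 * 0.282 = 57596 + 11562 = 69158
Giving 29923 / 28380 / 37880 / 30560 / 69158.
After projecting period 2:
Births: 37880 * 0.107 = 4053  |  30560 * 0.438 = 13385 → total 17438
10–19: 29923 * 0.946 = 28307
20–29: 28380 * 0.947 = 26876
30–39: 37880 * 0.955 = 36175
40+: 30560 * 0.952 + 69158 * 0.282 = 29093 + 19503 = 48596
Giving 17438 / 28307 / 26876 / 36175 / 48596.
Total after period 2: 17438 + 28307 + 26876 + 36175 + 48596 = 157392

157392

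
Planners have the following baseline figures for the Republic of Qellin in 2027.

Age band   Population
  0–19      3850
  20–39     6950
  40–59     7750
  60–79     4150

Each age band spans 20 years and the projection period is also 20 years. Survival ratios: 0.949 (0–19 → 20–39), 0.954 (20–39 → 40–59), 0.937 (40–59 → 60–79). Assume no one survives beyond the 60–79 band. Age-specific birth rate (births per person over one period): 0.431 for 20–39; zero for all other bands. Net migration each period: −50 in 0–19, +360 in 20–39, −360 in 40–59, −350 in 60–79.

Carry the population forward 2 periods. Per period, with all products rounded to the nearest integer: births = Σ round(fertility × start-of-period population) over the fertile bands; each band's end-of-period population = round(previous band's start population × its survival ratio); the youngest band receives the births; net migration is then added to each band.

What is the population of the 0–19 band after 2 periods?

Let group 1 be 0–19 through group 4 = 60–79.
[period 1]
Births: 6950 * 0.431 = 2995
Group 2: 3850 * 0.949 = 3654
Group 3: 6950 * 0.954 = 6630
Group 4: 7750 * 0.937 = 7262
Net migration: Group 1 − 50 → 2945; Group 2 + 360 → 4014; Group 3 − 360 → 6270; Group 4 − 350 → 6912
Giving 2945 / 4014 / 6270 / 6912.
[period 2]
Births: 4014 * 0.431 = 1730
Group 2: 2945 * 0.949 = 2795
Group 3: 4014 * 0.954 = 3829
Group 4: 6270 * 0.937 = 5875
Net migration: Group 1 − 50 → 1680; Group 2 + 360 → 3155; Group 3 − 360 → 3469; Group 4 − 350 → 5525
Giving 1680 / 3155 / 3469 / 5525.

1680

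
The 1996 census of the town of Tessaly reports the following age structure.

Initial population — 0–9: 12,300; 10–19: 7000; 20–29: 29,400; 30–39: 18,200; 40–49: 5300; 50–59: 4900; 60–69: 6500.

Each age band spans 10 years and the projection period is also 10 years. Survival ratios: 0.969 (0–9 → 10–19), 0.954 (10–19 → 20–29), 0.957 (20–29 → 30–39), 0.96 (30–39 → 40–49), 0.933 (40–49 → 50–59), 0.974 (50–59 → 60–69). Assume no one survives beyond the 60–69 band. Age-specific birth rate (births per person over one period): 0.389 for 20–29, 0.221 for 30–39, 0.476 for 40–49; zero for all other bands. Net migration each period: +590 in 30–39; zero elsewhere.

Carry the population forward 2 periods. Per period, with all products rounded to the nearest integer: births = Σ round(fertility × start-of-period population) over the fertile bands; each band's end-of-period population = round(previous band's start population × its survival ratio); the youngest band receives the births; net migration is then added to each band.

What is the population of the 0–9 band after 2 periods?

[period 1]
Births: 29400 × 0.389 = 11437 ; 18200 × 0.221 = 4022 ; 5300 × 0.476 = 2523 → total 17982
10–19: 12300 × 0.969 = 11919
20–29: 7000 × 0.954 = 6678
30–39: 29400 × 0.957 = 28136
40–49: 18200 × 0.96 = 17472
50–59: 5300 × 0.933 = 4945
60–69: 4900 × 0.974 = 4773
Net migration: 30–39 + 590 → 28726
→ [17982, 11919, 6678, 28726, 17472, 4945, 4773]
[period 2]
Births: 6678 × 0.389 = 2598 ; 28726 × 0.221 = 6348 ; 17472 × 0.476 = 8317 → total 17263
10–19: 17982 × 0.969 = 17425
20–29: 11919 × 0.954 = 11371
30–39: 6678 × 0.957 = 6391
40–49: 28726 × 0.96 = 27577
50–59: 17472 × 0.933 = 16301
60–69: 4945 × 0.974 = 4816
Net migration: 30–39 + 590 → 6981
→ [17263, 17425, 11371, 6981, 27577, 16301, 4816]

17263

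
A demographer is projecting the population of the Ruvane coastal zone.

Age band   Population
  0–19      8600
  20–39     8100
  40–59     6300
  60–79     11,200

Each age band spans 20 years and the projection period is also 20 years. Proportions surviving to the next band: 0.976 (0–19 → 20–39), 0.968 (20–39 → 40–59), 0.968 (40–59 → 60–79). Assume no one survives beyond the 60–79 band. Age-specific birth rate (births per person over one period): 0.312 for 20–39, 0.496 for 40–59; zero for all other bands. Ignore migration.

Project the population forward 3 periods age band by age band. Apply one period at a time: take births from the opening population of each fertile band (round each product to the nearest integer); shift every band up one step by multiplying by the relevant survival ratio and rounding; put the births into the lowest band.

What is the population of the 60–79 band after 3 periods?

Let band 1 be 0–19 through band 4 = 60–79.
Period 1.
Births: 8100 * 0.312 = 2527  |  6300 * 0.496 = 3125 → 5652
Band 2: 8600 * 0.976 = 8394
Band 3: 8100 * 0.968 = 7841
Band 4: 6300 * 0.968 = 6098
End of period: [5652, 8394, 7841, 6098]
Period 2.
Births: 8394 * 0.312 = 2619  |  7841 * 0.496 = 3889 → 6508
Band 2: 5652 * 0.976 = 5516
Band 3: 8394 * 0.968 = 8125
Band 4: 7841 * 0.968 = 7590
End of period: [6508, 5516, 8125, 7590]
Period 3.
Births: 5516 * 0.312 = 1721  |  8125 * 0.496 = 4030 → 5751
Band 2: 6508 * 0.976 = 6352
Band 3: 5516 * 0.968 = 5339
Band 4: 8125 * 0.968 = 7865
End of period: [5751, 6352, 5339, 7865]

7865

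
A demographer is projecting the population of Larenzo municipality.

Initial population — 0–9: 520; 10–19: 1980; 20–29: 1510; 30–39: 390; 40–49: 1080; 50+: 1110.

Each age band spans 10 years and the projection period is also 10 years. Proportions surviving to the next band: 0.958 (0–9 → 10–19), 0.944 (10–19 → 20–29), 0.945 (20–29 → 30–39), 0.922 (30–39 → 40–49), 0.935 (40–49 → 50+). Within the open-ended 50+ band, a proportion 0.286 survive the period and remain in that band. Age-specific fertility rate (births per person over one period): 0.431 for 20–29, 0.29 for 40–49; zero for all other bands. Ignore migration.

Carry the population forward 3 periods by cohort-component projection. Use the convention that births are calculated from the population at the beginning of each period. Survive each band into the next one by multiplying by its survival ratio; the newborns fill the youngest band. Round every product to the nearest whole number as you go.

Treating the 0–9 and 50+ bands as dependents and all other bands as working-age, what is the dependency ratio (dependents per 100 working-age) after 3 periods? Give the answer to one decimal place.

52.9

After projecting period 1:
Births: 1510 × 0.431 = 651 ; 1080 × 0.29 = 313 ⇒ total 964
10–19: 520 × 0.958 = 498
20–29: 1980 × 0.944 = 1869
30–39: 1510 × 0.945 = 1427
40–49: 390 × 0.922 = 360
50+: 1080 × 0.935 + 1110 × 0.286 = 1010 + 317 = 1327
Population now: 0–9=964, 10–19=498, 20–29=1869, 30–39=1427, 40–49=360, 50+=1327
After projecting period 2:
Births: 1869 × 0.431 = 806 ; 360 × 0.29 = 104 ⇒ total 910
10–19: 964 × 0.958 = 924
20–29: 498 × 0.944 = 470
30–39: 1869 × 0.945 = 1766
40–49: 1427 × 0.922 = 1316
50+: 360 × 0.935 + 1327 × 0.286 = 337 + 380 = 717
Population now: 0–9=910, 10–19=924, 20–29=470, 30–39=1766, 40–49=1316, 50+=717
After projecting period 3:
Births: 470 × 0.431 = 203 ; 1316 × 0.29 = 382 ⇒ total 585
10–19: 910 × 0.958 = 872
20–29: 924 × 0.944 = 872
30–39: 470 × 0.945 = 444
40–49: 1766 × 0.922 = 1628
50+: 1316 × 0.935 + 717 × 0.286 = 1230 + 205 = 1435
Population now: 0–9=585, 10–19=872, 20–29=872, 30–39=444, 40–49=1628, 50+=1435
Dependents (band 0–9 + band 50+) = 585 + 1435 = 2020; working-age = 3816; ratio = 2020/3816 × 100 = 52.9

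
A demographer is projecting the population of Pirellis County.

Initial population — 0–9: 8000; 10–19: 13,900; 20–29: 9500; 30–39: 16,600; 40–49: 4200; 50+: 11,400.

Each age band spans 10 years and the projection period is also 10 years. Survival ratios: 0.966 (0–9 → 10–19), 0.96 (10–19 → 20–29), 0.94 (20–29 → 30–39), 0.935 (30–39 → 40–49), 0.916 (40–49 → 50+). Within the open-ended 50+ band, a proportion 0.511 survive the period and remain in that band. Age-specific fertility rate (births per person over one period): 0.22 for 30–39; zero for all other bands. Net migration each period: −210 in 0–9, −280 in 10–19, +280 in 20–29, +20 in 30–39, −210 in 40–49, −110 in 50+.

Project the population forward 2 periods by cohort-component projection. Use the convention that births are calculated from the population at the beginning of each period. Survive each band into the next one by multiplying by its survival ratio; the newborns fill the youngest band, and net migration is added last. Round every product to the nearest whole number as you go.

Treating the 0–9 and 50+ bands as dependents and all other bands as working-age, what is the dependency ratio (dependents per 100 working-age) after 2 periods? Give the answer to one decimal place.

65.4

— Period 1 —
Births: 16600 × 0.22 = 3652
10–19: 8000 × 0.966 = 7728
20–29: 13900 × 0.96 = 13344
30–39: 9500 × 0.94 = 8930
40–49: 16600 × 0.935 = 15521
50+: 4200 × 0.916 + 11400 × 0.511 = 3847 + 5825 = 9672
Net migration: 0–9 − 210 → 3442; 10–19 − 280 → 7448; 20–29 + 280 → 13624; 30–39 + 20 → 8950; 40–49 − 210 → 15311; 50+ − 110 → 9562
→ [3442, 7448, 13624, 8950, 15311, 9562]
— Period 2 —
Births: 8950 × 0.22 = 1969
10–19: 3442 × 0.966 = 3325
20–29: 7448 × 0.96 = 7150
30–39: 13624 × 0.94 = 12807
40–49: 8950 × 0.935 = 8368
50+: 15311 × 0.916 + 9562 × 0.511 = 14025 + 4886 = 18911
Net migration: 0–9 − 210 → 1759; 10–19 − 280 → 3045; 20–29 + 280 → 7430; 30–39 + 20 → 12827; 40–49 − 210 → 8158; 50+ − 110 → 18801
→ [1759, 3045, 7430, 12827, 8158, 18801]
Dependents (band 0–9 + band 50+) = 1759 + 18801 = 20560; working-age = 31460; ratio = 20560/31460 × 100 = 65.4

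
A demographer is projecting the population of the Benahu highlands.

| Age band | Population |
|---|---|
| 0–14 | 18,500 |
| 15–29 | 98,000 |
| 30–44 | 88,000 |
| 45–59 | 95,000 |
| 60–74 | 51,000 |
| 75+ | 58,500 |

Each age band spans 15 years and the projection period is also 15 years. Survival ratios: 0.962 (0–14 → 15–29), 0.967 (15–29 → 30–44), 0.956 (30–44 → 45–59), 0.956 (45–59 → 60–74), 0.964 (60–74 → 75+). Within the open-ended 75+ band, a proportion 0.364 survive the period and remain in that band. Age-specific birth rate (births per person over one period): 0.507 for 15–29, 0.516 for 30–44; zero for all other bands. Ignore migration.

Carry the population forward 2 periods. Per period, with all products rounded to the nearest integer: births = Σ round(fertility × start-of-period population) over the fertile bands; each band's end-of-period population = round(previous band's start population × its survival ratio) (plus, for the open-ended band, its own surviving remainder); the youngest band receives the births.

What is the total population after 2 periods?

450831

[period 1]
Births: 98000 × 0.507 = 49686 ; 88000 × 0.516 = 45408 → 95094
15–29: 18500 × 0.962 = 17797
30–44: 98000 × 0.967 = 94766
45–59: 88000 × 0.956 = 84128
60–74: 95000 × 0.956 = 90820
75+: 51000 × 0.964 + 58500 × 0.364 = 49164 + 21294 = 70458
Giving 95094 / 17797 / 94766 / 84128 / 90820 / 70458.
[period 2]
Births: 17797 × 0.507 = 9023 ; 94766 × 0.516 = 48899 → 57922
15–29: 95094 × 0.962 = 91480
30–44: 17797 × 0.967 = 17210
45–59: 94766 × 0.956 = 90596
60–74: 84128 × 0.956 = 80426
75+: 90820 × 0.964 + 70458 × 0.364 = 87550 + 25647 = 113197
Giving 57922 / 91480 / 17210 / 90596 / 80426 / 113197.
Total after period 2: 57922 + 91480 + 17210 + 90596 + 80426 + 113197 = 450831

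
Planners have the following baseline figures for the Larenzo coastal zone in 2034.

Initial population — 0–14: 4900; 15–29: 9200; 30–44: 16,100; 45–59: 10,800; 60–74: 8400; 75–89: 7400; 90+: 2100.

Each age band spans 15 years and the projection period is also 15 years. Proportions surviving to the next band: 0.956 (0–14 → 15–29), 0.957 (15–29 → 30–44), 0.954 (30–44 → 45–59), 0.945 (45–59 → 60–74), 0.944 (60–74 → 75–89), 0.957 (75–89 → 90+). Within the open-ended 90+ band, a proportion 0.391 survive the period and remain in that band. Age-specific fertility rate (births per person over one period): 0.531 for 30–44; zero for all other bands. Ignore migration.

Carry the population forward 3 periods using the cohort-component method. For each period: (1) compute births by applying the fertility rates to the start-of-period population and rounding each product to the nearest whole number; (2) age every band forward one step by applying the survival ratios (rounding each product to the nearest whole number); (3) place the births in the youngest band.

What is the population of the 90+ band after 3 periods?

After projecting period 1:
Births: 16100 * 0.531 = 8549
15–29: 4900 * 0.956 = 4684
30–44: 9200 * 0.957 = 8804
45–59: 16100 * 0.954 = 15359
60–74: 10800 * 0.945 = 10206
75–89: 8400 * 0.944 = 7930
90+: 7400 * 0.957 + 2100 * 0.391 = 7082 + 821 = 7903
Population now: 0–14=8549, 15–29=4684, 30–44=8804, 45–59=15359, 60–74=10206, 75–89=7930, 90+=7903
After projecting period 2:
Births: 8804 * 0.531 = 4675
15–29: 8549 * 0.956 = 8173
30–44: 4684 * 0.957 = 4483
45–59: 8804 * 0.954 = 8399
60–74: 15359 * 0.945 = 14514
75–89: 10206 * 0.944 = 9634
90+: 7930 * 0.957 + 7903 * 0.391 = 7589 + 3090 = 10679
Population now: 0–14=4675, 15–29=8173, 30–44=4483, 45–59=8399, 60–74=14514, 75–89=9634, 90+=10679
After projecting period 3:
Births: 4483 * 0.531 = 2380
15–29: 4675 * 0.956 = 4469
30–44: 8173 * 0.957 = 7822
45–59: 4483 * 0.954 = 4277
60–74: 8399 * 0.945 = 7937
75–89: 14514 * 0.944 = 13701
90+: 9634 * 0.957 + 10679 * 0.391 = 9220 + 4175 = 13395
Population now: 0–14=2380, 15–29=4469, 30–44=7822, 45–59=4277, 60–74=7937, 75–89=13701, 90+=13395

13395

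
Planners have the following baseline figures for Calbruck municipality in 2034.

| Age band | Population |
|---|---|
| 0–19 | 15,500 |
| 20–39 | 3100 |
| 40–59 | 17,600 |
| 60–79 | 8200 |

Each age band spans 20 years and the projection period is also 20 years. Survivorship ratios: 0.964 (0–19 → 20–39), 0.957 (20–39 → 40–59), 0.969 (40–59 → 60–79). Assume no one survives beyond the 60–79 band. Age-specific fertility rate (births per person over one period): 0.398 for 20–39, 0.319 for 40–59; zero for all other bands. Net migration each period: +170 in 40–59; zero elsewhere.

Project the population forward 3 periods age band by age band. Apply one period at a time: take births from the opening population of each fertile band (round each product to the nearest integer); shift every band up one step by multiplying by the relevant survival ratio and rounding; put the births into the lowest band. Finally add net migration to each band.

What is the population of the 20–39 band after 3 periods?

6698

Period 1:
Births: 3100 * 0.398 = 1234, 17600 * 0.319 = 5614 ⇒ total 6848
20–39: 15500 * 0.964 = 14942
40–59: 3100 * 0.957 = 2967
60–79: 17600 * 0.969 = 17054
Net migration: 40–59 + 170 → 3137
Giving 6848 / 14942 / 3137 / 17054.
Period 2:
Births: 14942 * 0.398 = 5947, 3137 * 0.319 = 1001 ⇒ total 6948
20–39: 6848 * 0.964 = 6601
40–59: 14942 * 0.957 = 14299
60–79: 3137 * 0.969 = 3040
Net migration: 40–59 + 170 → 14469
Giving 6948 / 6601 / 14469 / 3040.
Period 3:
Births: 6601 * 0.398 = 2627, 14469 * 0.319 = 4616 ⇒ total 7243
20–39: 6948 * 0.964 = 6698
40–59: 6601 * 0.957 = 6317
60–79: 14469 * 0.969 = 14020
Net migration: 40–59 + 170 → 6487
Giving 7243 / 6698 / 6487 / 14020.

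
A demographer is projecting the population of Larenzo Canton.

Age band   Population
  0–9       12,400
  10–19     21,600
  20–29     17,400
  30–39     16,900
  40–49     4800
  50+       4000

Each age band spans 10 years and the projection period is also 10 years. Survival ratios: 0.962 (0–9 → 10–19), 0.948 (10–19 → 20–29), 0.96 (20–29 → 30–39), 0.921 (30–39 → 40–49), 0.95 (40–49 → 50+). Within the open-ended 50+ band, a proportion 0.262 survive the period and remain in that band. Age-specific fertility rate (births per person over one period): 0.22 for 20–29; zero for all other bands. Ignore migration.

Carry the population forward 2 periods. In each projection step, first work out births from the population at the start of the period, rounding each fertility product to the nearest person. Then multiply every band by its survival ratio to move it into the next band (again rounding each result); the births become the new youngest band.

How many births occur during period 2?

4505

After projecting period 1:
Births: 17400 × 0.22 = 3828
10–19: 12400 × 0.962 = 11929
20–29: 21600 × 0.948 = 20477
30–39: 17400 × 0.96 = 16704
40–49: 16900 × 0.921 = 15565
50+: 4800 × 0.95 + 4000 × 0.262 = 4560 + 1048 = 5608
Giving 3828 / 11929 / 20477 / 16704 / 15565 / 5608.
After projecting period 2:
Births: 20477 × 0.22 = 4505
10–19: 3828 × 0.962 = 3683
20–29: 11929 × 0.948 = 11309
30–39: 20477 × 0.96 = 19658
40–49: 16704 × 0.921 = 15384
50+: 15565 × 0.95 + 5608 × 0.262 = 14787 + 1469 = 16256
Giving 4505 / 3683 / 11309 / 19658 / 15384 / 16256.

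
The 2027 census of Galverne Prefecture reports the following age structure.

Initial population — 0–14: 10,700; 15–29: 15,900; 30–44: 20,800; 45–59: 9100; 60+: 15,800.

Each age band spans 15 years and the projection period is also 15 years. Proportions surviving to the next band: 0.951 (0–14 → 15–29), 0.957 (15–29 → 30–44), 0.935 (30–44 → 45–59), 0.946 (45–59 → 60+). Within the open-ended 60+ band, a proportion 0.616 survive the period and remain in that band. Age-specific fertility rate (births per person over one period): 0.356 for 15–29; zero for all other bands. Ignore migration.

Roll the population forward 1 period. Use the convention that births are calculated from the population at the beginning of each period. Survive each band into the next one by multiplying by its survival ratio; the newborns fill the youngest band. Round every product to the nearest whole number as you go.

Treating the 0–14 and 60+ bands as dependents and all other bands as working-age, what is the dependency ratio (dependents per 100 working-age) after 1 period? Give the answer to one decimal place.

53.5

(Bands numbered youngest = 1 to oldest = 5.)
Period 1.
Births: 15900 × 0.356 = 5660
Band 2: 10700 × 0.951 = 10176
Band 3: 15900 × 0.957 = 15216
Band 4: 20800 × 0.935 = 19448
Band 5: 9100 × 0.946 + 15800 × 0.616 = 8609 + 9733 = 18342
→ [5660, 10176, 15216, 19448, 18342]
Dependents (band 0–14 + band 60+) = 5660 + 18342 = 24002; working-age = 44840; ratio = 24002/44840 × 100 = 53.5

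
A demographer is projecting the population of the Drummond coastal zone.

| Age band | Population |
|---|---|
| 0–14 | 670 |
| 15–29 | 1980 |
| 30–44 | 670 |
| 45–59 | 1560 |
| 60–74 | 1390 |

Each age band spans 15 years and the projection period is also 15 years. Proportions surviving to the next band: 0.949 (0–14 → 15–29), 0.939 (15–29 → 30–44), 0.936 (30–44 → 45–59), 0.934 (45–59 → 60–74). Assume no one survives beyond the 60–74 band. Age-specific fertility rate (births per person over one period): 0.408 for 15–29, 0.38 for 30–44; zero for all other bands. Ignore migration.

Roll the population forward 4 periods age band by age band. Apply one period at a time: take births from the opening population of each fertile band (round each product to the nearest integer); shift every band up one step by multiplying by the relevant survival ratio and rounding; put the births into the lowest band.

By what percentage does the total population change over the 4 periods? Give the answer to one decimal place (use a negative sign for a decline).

Call the groups 1 to 5, youngest first.
[period 1]
Births: 1980 × 0.408 = 808, 670 × 0.38 = 255 — total 1063
Group 2: 670 × 0.949 = 636
Group 3: 1980 × 0.939 = 1859
Group 4: 670 × 0.936 = 627
Group 5: 1560 × 0.934 = 1457
Giving 1063 / 636 / 1859 / 627 / 1457.
[period 2]
Births: 636 × 0.408 = 259, 1859 × 0.38 = 706 — total 965
Group 2: 1063 × 0.949 = 1009
Group 3: 636 × 0.939 = 597
Group 4: 1859 × 0.936 = 1740
Group 5: 627 × 0.934 = 586
Giving 965 / 1009 / 597 / 1740 / 586.
[period 3]
Births: 1009 × 0.408 = 412, 597 × 0.38 = 227 — total 639
Group 2: 965 × 0.949 = 916
Group 3: 1009 × 0.939 = 947
Group 4: 597 × 0.936 = 559
Group 5: 1740 × 0.934 = 1625
Giving 639 / 916 / 947 / 559 / 1625.
[period 4]
Births: 916 × 0.408 = 374, 947 × 0.38 = 360 — total 734
Group 2: 639 × 0.949 = 606
Group 3: 916 × 0.939 = 860
Group 4: 947 × 0.936 = 886
Group 5: 559 × 0.934 = 522
Giving 734 / 606 / 860 / 886 / 522.
Total: 6270 → 3608; change = -2662; percentage change = -42.5%

-42.5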